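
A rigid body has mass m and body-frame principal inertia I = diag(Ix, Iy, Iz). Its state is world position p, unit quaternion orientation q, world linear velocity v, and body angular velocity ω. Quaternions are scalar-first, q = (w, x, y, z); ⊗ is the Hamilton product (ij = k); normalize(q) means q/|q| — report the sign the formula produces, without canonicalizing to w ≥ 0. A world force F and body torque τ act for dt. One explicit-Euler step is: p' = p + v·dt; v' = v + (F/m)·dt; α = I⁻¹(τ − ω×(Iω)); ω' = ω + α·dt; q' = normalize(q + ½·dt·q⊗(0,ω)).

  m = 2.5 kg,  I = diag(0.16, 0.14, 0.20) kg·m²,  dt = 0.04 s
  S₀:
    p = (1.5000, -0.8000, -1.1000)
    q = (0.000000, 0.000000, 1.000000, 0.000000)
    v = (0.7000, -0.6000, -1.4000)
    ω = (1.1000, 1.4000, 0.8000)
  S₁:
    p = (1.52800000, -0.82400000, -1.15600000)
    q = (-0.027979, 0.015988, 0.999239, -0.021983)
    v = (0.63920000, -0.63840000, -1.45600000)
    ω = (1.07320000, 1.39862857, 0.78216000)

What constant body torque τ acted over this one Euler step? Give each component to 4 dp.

rate change Δω = (-0.02680000, -0.00137143, -0.01784000)
gyro term ω₀×Iω₀ = (0.0672, -0.0352, -0.0308)
applied torque τ = (-0.0400, -0.0400, -0.1200)

τ = (-0.0400, -0.0400, -0.1200)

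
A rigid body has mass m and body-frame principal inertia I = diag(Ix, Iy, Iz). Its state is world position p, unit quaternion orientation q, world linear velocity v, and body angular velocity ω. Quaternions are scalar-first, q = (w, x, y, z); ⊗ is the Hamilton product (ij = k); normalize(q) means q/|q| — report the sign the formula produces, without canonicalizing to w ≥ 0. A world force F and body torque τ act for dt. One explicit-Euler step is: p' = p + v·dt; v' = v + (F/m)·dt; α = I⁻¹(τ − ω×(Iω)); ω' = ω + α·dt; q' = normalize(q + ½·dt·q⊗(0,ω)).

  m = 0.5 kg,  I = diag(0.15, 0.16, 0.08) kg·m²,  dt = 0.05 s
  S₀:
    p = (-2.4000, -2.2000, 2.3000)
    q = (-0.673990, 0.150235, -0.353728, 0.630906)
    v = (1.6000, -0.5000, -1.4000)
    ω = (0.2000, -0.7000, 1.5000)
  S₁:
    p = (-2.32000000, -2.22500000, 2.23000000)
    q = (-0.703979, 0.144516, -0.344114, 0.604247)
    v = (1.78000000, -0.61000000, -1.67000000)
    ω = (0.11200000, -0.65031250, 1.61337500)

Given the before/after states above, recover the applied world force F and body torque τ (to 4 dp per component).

F = (1.8000, -1.1000, -2.7000)
τ = (-0.1800, 0.1800, 0.1800)

Δv = v₁−v₀ = (0.18000000, -0.11000000, -0.27000000)
m·(v₁−v₀)/dt = (1.8000, -1.1000, -2.7000)
rate change Δω = (-0.08800000, 0.04968750, 0.11337500)
ω₀×(Iω₀) = (0.0840, 0.0210, -0.0014)
applied torque τ = (-0.1800, 0.1800, 0.1800)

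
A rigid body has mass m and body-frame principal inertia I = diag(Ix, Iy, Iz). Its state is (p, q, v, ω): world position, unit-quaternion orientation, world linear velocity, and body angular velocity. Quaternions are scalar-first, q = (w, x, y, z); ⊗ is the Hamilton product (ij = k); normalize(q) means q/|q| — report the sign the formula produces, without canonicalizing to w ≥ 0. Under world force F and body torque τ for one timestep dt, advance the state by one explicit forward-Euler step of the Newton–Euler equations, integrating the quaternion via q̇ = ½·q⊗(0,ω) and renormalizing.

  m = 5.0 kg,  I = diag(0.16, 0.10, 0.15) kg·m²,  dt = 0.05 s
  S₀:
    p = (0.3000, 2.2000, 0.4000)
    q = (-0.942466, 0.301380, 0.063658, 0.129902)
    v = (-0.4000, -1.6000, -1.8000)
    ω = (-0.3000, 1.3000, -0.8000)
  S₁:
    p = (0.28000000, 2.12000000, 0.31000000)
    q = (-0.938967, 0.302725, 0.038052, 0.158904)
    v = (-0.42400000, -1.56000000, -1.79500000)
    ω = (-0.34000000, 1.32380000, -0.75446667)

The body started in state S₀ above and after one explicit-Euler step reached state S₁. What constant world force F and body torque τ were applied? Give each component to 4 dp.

F = (-2.4000, 4.0000, 0.5000)
τ = (-0.1800, 0.0500, 0.1600)

Δv = v₁−v₀ = (-0.02400000, 0.04000000, 0.00500000)
F = m·Δv/dt = (-2.4000, 4.0000, 0.5000)
rate change Δω = (-0.04000000, 0.02380000, 0.04553333)
precession coupling = (-0.0520, 0.0024, 0.0234)
I·α + gyro = (-0.1800, 0.0500, 0.1600)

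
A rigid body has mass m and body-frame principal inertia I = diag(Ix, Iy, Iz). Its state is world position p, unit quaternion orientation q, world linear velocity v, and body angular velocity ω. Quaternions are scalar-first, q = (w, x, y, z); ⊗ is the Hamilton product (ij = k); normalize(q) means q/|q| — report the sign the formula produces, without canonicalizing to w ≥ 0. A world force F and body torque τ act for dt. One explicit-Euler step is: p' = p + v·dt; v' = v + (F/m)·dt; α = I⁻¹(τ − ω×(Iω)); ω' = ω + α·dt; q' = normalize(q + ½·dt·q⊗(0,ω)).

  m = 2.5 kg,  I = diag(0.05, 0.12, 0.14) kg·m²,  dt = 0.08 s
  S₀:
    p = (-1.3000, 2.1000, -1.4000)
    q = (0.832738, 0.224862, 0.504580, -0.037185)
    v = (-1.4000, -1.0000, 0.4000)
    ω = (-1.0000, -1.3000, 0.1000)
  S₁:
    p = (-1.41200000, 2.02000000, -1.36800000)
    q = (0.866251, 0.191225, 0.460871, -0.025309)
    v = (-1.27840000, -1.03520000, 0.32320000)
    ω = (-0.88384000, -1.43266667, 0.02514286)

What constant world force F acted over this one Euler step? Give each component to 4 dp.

F = (3.8000, -1.1000, -2.4000)

v₁ − v₀ = (0.12160000, -0.03520000, -0.07680000)
F = m·Δv/dt = (3.8000, -1.1000, -2.4000)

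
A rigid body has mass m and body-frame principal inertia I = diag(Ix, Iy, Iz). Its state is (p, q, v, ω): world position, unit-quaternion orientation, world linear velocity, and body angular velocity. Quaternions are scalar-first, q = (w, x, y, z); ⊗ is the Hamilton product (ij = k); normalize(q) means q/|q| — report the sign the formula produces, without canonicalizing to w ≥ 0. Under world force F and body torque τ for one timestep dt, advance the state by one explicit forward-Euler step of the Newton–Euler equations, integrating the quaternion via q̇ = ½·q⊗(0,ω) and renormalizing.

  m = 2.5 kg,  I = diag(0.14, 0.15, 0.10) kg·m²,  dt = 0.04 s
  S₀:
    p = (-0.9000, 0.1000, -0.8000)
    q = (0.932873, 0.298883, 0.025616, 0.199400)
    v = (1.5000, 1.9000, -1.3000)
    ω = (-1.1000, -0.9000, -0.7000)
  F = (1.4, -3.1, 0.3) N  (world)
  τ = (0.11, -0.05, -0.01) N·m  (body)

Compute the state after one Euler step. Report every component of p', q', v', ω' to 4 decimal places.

new position p' = (-0.8400, 0.1760, -0.8520)
new velocity v' = (1.5224, 1.8504, -1.2952)
angular accel α = (1.0107, -0.5387, -0.1990)
ω' = ω + α·dt = (-1.0596, -0.9215, -0.7080)
q⊗(0,ω) = (0.4914057, -0.8646315, -0.8497076, -0.8938282)
q' = normalize(q + ½dt·q⊗(0,ω)) = (0.9422, 0.2814, 0.0086, 0.1814)

p' = (-0.8400, 0.1760, -0.8520)
q' = (0.9422, 0.2814, 0.0086, 0.1814)
v' = (1.5224, 1.8504, -1.2952)
ω' = (-1.0596, -0.9215, -0.7080)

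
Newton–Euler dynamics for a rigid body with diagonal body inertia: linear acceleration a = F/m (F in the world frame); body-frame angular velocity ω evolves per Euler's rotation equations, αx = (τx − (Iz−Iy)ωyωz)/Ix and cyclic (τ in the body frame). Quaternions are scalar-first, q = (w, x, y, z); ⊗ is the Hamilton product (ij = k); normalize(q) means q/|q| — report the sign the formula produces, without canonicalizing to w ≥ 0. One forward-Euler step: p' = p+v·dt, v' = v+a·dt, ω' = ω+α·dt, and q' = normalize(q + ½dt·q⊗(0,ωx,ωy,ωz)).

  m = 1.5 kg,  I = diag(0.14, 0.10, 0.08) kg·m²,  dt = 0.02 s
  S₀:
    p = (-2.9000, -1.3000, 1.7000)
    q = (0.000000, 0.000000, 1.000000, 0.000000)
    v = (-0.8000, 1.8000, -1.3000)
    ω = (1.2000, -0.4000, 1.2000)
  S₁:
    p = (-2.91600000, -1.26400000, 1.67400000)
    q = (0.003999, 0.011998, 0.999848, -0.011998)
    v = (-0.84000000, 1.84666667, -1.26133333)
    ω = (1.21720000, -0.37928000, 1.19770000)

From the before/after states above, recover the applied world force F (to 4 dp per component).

v₁ − v₀ = (-0.04000000, 0.04666667, 0.03866667)
F = m·Δv/dt = (-3.0000, 3.5000, 2.9000)

F = (-3.0000, 3.5000, 2.9000)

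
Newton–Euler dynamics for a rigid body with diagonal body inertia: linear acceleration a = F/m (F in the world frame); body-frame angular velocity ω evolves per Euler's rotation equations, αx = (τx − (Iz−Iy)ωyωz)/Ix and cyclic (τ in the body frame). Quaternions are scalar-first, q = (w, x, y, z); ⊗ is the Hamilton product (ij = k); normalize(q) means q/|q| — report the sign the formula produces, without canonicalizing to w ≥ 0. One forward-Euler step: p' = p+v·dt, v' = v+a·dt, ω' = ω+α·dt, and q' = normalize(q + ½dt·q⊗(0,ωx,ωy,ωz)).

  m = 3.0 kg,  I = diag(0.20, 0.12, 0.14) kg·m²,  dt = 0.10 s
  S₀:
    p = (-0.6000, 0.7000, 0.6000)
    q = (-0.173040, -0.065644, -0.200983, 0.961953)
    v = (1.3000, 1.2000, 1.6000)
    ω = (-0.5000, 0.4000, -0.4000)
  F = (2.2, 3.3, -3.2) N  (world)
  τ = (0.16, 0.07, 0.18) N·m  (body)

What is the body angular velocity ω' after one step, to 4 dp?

ω' = (-0.4184, 0.4483, -0.2829)

precession coupling ω×(Iω) = (-0.0032, 0.0120, 0.0160)
(τ − ω×Iω)/I = (0.8160, 0.4833, 1.1714)
ω + α·dt = (-0.4184, 0.4483, -0.2829)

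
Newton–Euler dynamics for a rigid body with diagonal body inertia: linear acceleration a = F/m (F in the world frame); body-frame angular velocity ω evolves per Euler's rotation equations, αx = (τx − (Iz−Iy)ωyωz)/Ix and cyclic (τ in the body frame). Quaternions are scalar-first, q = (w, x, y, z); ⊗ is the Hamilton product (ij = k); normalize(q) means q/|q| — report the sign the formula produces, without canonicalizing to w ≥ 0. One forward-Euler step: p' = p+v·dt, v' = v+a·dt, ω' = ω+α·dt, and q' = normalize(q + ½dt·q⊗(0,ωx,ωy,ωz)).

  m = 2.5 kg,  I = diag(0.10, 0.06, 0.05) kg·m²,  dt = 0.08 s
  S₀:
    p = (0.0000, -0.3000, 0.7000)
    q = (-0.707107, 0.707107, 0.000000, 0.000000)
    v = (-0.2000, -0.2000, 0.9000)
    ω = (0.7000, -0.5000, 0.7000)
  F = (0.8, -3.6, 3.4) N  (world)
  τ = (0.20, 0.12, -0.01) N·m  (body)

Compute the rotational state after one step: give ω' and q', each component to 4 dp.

ω' = (0.8572, -0.3727, 0.6616)
q' = (-0.7262, 0.6866, -0.0057, -0.0339)

ω×(Iω) gyroscopic = (0.0035, 0.0245, 0.0140)
α = I⁻¹(τ − ω×Iω) = (1.9650, 1.5917, -0.4800)
ω' = ω + α·dt = (0.8572, -0.3727, 0.6616)
2q̇ = q⊗(0,ω) = (-0.4949749, -0.4949749, -0.1414214, -0.8485284)
updated quaternion q' = (-0.7262, 0.6866, -0.0057, -0.0339)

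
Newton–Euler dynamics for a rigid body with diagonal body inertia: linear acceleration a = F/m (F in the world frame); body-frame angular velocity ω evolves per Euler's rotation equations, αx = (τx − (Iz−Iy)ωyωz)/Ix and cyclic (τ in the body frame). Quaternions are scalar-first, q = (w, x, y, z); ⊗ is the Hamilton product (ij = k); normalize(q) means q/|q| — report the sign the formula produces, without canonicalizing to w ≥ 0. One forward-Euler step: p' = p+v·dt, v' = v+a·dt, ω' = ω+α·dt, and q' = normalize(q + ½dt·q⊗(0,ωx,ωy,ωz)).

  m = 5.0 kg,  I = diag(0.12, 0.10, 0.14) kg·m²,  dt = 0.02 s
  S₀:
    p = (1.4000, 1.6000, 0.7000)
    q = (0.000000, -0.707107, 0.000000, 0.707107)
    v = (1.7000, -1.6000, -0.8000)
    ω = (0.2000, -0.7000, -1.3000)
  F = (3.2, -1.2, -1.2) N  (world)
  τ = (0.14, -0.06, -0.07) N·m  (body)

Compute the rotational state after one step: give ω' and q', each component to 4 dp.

α = I⁻¹(τ − ω×Iω) = (0.8633, -0.6520, -0.5200)
ω' = ω + α·dt = (0.2173, -0.7130, -1.3104)
2q̇ = q⊗(0,ω) = (1.0606605, 0.4949749, -0.7778177, 0.4949749)
q + ½dt·q⊗(0,ω), renormalized = (0.0106, -0.7021, -0.0078, 0.7120)

ω' = (0.2173, -0.7130, -1.3104)
q' = (0.0106, -0.7021, -0.0078, 0.7120)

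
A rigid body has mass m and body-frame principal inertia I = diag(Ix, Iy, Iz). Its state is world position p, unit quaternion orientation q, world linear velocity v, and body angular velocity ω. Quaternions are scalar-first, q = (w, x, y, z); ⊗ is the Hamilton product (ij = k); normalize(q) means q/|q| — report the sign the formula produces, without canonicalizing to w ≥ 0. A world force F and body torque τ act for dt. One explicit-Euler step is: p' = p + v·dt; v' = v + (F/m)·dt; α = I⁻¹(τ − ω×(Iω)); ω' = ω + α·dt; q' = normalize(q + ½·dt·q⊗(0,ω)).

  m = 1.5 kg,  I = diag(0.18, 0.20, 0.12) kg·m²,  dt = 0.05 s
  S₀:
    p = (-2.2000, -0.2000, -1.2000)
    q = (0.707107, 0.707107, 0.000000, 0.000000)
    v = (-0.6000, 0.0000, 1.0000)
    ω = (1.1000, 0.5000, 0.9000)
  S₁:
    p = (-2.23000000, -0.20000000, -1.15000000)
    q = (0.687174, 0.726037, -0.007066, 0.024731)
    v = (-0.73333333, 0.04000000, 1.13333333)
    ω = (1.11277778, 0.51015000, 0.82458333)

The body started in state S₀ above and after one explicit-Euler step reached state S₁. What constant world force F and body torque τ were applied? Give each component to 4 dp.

Δv = v₁−v₀ = (-0.13333333, 0.04000000, 0.13333333)
applied force F = (-4.0000, 1.2000, 4.0000)
rate change Δω = (0.01277778, 0.01015000, -0.07541667)
ω₀×(Iω₀) = (-0.0360, 0.0594, 0.0110)
τ = I·(Δω/dt) + ω₀×(Iω₀) = (0.0100, 0.1000, -0.1700)

F = (-4.0000, 1.2000, 4.0000)
τ = (0.0100, 0.1000, -0.1700)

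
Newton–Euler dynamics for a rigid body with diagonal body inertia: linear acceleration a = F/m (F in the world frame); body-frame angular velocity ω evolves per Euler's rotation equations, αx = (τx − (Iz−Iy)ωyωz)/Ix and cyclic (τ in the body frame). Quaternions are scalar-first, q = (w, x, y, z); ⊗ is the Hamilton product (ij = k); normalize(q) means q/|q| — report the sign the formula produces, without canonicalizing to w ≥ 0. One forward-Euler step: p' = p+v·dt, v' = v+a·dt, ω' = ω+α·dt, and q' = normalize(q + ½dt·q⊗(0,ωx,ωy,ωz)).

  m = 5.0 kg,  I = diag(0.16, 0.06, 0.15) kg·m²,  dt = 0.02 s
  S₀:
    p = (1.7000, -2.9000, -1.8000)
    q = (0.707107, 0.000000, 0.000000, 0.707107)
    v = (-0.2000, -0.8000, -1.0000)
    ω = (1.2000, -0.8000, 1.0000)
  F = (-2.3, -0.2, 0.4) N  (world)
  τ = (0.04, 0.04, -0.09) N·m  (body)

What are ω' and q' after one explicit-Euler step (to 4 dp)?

gyro term ω×Iω = (-0.0720, 0.0120, 0.0960)
α = I⁻¹(τ − ω×Iω) = (0.7000, 0.4667, -1.2400)
ω' = ω + α·dt = (1.2140, -0.7907, 0.9752)
q⊗(0,ω) = (-0.7071070, 1.4142140, 0.2828428, 0.7071070)
updated quaternion q' = (0.6999, 0.0141, 0.0028, 0.7141)

ω' = (1.2140, -0.7907, 0.9752)
q' = (0.6999, 0.0141, 0.0028, 0.7141)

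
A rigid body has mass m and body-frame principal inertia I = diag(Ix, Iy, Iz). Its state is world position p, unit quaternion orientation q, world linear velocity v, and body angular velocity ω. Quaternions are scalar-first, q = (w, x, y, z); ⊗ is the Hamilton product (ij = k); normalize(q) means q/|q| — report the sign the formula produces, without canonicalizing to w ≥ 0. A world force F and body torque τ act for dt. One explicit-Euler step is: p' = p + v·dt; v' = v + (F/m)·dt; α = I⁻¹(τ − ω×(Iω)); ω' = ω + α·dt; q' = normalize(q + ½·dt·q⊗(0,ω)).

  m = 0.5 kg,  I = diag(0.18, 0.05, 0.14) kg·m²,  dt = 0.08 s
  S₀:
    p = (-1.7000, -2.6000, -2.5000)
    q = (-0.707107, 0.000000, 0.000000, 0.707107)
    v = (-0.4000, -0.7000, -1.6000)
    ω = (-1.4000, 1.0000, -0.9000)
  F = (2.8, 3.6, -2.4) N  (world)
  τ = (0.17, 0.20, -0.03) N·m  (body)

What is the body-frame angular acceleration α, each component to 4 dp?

gyro term ω×Iω = (-0.0810, 0.0504, 0.1820)
α = I⁻¹(τ − ω×Iω) = (1.3944, 2.9920, -1.5143)

α = (1.3944, 2.9920, -1.5143)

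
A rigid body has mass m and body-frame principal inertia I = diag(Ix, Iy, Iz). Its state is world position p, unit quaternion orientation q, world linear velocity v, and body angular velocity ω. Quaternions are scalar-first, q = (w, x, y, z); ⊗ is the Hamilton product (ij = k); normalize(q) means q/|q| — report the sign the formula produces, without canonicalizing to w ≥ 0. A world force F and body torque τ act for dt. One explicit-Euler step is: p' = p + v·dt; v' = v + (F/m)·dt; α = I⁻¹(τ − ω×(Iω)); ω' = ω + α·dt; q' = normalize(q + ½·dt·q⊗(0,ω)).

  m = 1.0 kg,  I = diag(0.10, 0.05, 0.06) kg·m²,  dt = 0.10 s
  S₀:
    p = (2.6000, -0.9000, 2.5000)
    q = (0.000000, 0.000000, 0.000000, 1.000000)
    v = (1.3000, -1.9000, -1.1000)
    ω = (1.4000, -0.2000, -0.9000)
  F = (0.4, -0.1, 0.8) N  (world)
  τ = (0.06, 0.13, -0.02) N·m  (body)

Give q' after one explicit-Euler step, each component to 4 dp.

Hamilton product q⊗(0,ω) = (0.9000000, 0.2000000, 1.4000000, 0.0000000)
q' = normalize(q + ½dt·q⊗(0,ω)) = (0.0448, 0.0100, 0.0698, 0.9965)

q' = (0.0448, 0.0100, 0.0698, 0.9965)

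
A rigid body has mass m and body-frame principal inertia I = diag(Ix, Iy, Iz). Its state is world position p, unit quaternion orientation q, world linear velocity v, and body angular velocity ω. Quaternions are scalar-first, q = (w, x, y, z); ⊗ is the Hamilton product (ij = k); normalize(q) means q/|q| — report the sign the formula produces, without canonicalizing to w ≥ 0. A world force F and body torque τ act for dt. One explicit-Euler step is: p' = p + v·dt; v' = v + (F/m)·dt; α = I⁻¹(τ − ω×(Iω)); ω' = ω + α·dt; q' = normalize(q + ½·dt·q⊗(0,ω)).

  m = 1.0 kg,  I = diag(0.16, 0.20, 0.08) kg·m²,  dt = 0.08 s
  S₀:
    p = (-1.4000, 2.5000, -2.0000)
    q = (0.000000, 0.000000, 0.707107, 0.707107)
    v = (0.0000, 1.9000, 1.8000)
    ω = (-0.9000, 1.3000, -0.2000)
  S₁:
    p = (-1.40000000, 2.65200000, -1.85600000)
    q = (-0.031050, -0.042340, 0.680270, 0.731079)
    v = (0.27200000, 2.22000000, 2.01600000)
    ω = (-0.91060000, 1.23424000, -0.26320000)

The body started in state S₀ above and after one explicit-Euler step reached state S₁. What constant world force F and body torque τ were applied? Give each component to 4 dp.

Δv = v₁−v₀ = (0.27200000, 0.32000000, 0.21600000)
applied force F = (3.4000, 4.0000, 2.7000)
rate change Δω = (-0.01060000, -0.06576000, -0.06320000)
ω₀×(Iω₀) = (0.0312, 0.0144, -0.0468)
I·α + gyro = (0.0100, -0.1500, -0.1100)

F = (3.4000, 4.0000, 2.7000)
τ = (0.0100, -0.1500, -0.1100)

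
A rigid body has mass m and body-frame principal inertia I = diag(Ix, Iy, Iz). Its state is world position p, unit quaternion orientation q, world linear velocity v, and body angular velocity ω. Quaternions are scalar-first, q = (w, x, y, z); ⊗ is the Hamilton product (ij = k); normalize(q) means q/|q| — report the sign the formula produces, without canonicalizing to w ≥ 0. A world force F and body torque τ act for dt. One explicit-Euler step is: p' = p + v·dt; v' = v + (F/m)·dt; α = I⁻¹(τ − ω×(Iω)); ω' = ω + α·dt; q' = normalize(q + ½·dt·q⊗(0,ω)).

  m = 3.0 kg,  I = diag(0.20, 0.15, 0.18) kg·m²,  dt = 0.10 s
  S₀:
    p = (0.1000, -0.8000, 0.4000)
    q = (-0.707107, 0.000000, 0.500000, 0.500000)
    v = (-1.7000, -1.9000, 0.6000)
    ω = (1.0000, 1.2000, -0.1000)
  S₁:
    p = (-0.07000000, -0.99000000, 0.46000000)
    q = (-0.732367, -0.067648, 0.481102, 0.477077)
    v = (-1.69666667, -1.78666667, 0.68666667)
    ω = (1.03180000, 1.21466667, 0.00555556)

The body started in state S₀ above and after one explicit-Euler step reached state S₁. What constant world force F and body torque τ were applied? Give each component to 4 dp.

Δω = ω₁−ω₀ = (0.03180000, 0.01466667, 0.10555556)
ω₀×(Iω₀) = (-0.0036, -0.0020, -0.0600)
τ = I·(Δω/dt) + ω₀×(Iω₀) = (0.0600, 0.0200, 0.1300)
v₁ − v₀ = (0.00333333, 0.11333333, 0.08666667)
applied force F = (0.1000, 3.4000, 2.6000)

F = (0.1000, 3.4000, 2.6000)
τ = (0.0600, 0.0200, 0.1300)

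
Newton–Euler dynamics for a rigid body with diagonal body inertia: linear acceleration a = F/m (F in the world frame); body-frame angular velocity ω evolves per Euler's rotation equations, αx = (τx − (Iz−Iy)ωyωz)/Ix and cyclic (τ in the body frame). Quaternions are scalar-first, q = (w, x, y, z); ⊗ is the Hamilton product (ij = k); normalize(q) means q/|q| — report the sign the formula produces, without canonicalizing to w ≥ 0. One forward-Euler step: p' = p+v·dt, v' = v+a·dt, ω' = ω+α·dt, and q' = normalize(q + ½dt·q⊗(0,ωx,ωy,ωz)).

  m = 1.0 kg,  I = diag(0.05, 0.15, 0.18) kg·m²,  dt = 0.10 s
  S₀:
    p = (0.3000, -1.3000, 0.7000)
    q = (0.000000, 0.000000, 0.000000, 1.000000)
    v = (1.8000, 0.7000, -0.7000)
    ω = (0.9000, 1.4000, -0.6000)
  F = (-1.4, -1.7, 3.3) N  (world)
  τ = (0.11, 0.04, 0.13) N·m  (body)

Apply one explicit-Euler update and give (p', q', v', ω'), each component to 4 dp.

precession coupling ω×(Iω) = (-0.0252, 0.0702, 0.1260)
(τ − ω×Iω)/I = (2.7040, -0.2013, 0.0222)
new body rate ω' = (1.1704, 1.3799, -0.5978)
Hamilton product q⊗(0,ω) = (0.6000000, -1.4000000, 0.9000000, 0.0000000)
q' = normalize(q + ½dt·q⊗(0,ω)) = (0.0299, -0.0697, 0.0448, 0.9961)
p + v·dt = (0.4800, -1.2300, 0.6300)
v' = v + a·dt = (1.6600, 0.5300, -0.3700)

p' = (0.4800, -1.2300, 0.6300)
q' = (0.0299, -0.0697, 0.0448, 0.9961)
v' = (1.6600, 0.5300, -0.3700)
ω' = (1.1704, 1.3799, -0.5978)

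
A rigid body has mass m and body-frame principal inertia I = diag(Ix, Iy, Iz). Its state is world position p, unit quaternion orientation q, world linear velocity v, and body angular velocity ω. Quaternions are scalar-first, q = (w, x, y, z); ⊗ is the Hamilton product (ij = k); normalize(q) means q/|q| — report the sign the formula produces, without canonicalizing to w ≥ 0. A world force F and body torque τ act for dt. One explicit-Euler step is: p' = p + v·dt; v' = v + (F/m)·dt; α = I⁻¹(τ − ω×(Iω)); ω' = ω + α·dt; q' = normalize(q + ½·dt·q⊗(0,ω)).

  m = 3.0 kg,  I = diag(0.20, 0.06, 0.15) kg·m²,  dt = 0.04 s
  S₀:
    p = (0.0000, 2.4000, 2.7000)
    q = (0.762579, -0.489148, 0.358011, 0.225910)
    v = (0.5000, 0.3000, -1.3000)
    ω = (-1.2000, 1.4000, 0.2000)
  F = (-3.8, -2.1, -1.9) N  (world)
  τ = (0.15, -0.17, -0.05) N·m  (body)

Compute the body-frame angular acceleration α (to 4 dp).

precession coupling ω×(Iω) = (0.0252, -0.0120, 0.2352)
angular accel α = (0.6240, -2.6333, -1.9013)

α = (0.6240, -2.6333, -1.9013)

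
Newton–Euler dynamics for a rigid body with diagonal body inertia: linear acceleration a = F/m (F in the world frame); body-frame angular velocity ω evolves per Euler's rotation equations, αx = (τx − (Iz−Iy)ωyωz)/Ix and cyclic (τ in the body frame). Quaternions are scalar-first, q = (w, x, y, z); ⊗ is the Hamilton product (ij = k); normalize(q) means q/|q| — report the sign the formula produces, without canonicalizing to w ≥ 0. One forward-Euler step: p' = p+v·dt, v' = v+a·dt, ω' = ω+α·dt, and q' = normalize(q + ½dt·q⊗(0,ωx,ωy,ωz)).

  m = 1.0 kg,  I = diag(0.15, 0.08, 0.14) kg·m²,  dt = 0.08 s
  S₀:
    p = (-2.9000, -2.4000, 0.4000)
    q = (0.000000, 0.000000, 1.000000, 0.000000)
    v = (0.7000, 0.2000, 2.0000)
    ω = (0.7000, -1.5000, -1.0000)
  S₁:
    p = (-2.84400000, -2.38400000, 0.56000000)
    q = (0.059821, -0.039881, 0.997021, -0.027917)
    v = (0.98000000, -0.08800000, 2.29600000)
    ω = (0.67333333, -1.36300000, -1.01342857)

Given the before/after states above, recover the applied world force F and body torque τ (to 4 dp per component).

velocity change Δv = (0.28000000, -0.28800000, 0.29600000)
F = m·Δv/dt = (3.5000, -3.6000, 3.7000)
rate change Δω = (-0.02666667, 0.13700000, -0.01342857)
I·α + gyro = (0.0400, 0.1300, 0.0500)

F = (3.5000, -3.6000, 3.7000)
τ = (0.0400, 0.1300, 0.0500)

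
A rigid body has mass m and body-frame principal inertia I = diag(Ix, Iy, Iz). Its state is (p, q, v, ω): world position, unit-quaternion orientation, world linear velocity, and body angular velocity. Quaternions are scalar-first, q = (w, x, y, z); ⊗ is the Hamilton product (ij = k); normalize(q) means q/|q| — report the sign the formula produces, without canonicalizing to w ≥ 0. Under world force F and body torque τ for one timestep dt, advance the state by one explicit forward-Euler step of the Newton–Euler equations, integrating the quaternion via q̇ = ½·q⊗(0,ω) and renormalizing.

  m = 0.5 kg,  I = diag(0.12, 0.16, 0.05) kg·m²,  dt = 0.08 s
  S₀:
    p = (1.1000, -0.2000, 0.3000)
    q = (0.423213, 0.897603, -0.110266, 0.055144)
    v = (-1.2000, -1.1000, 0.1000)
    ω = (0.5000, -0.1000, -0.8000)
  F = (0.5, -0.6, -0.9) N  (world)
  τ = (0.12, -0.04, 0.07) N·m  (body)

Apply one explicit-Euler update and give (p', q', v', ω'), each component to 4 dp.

(τ − ω×Iω)/I = (1.0733, -0.0750, 1.4400)
ω + α·dt = (0.5859, -0.1060, -0.6848)
Hamilton product q⊗(0,ω) = (-0.4157129, 0.3053337, 0.7033331, -0.3731977)
updated quaternion q' = (0.4063, 0.9092, -0.0821, 0.0402)
a = F/m = (1.0000, -1.2000, -1.8000)
new position p' = (1.0040, -0.2880, 0.3080)
v + (F/m)dt = (-1.1200, -1.1960, -0.0440)

p' = (1.0040, -0.2880, 0.3080)
q' = (0.4063, 0.9092, -0.0821, 0.0402)
v' = (-1.1200, -1.1960, -0.0440)
ω' = (0.5859, -0.1060, -0.6848)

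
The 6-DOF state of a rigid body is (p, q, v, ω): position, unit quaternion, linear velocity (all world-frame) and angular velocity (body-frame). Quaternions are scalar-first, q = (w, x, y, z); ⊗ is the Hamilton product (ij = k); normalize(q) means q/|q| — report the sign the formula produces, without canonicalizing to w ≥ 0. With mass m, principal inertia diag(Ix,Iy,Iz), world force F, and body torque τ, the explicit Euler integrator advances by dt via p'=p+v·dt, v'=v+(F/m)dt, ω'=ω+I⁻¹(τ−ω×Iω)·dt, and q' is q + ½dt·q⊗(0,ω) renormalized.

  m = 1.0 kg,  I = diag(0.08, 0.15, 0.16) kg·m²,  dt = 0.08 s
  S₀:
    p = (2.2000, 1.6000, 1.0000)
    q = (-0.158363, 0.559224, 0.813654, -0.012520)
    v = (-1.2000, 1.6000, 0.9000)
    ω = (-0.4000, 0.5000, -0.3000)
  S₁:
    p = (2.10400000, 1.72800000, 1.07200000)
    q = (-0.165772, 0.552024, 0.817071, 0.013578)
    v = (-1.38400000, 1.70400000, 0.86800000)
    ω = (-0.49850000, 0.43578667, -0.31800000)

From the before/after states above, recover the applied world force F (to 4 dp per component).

Δv = v₁−v₀ = (-0.18400000, 0.10400000, -0.03200000)
applied force F = (-2.3000, 1.3000, -0.4000)

F = (-2.3000, 1.3000, -0.4000)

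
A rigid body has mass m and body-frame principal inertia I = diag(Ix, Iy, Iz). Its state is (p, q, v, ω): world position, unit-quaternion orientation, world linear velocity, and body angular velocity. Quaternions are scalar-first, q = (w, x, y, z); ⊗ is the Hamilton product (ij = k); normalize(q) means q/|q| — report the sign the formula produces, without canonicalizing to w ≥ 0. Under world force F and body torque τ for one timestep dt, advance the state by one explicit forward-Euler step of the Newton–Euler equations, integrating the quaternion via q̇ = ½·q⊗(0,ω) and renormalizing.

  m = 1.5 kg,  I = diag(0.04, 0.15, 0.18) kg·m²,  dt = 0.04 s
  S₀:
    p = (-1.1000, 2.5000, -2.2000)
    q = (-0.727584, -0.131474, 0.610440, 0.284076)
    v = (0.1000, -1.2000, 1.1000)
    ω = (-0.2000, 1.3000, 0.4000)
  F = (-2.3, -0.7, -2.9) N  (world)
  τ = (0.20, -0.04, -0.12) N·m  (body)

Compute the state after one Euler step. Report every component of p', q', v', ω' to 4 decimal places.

p' = (-1.0960, 2.4520, -2.1560)
q' = (-0.7460, -0.1310, 0.5912, 0.2772)
v' = (0.0387, -1.2187, 1.0227)
ω' = (-0.0156, 1.2863, 0.3797)

gyro term ω×Iω = (0.0156, 0.0112, -0.0286)
angular accel α = (4.6100, -0.3413, -0.5078)
ω + α·dt = (-0.0156, 1.2863, 0.3797)
q⊗(0,ω) = (-0.9334972, 0.0203940, -0.9500848, -0.3398618)
q' = normalize(q + ½dt·q⊗(0,ω)) = (-0.7460, -0.1310, 0.5912, 0.2772)
a = F/m = (-1.5333, -0.4667, -1.9333)
p + v·dt = (-1.0960, 2.4520, -2.1560)
v' = v + a·dt = (0.0387, -1.2187, 1.0227)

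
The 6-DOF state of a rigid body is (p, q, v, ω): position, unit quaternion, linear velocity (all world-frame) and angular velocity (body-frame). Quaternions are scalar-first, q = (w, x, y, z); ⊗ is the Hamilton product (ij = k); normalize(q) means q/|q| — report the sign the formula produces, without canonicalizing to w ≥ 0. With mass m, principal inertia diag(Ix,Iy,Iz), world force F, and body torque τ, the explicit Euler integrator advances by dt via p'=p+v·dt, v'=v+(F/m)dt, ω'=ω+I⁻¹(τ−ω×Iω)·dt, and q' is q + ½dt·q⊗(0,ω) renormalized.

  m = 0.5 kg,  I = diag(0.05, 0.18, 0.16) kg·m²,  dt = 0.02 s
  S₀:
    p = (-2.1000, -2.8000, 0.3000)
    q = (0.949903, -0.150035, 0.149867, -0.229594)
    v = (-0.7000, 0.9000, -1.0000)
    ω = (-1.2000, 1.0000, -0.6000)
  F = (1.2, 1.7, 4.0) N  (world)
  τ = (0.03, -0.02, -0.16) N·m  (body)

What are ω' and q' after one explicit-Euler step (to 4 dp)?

ω' = (-1.1928, 1.0066, -0.6005)
q' = (0.9451, -0.1600, 0.1612, -0.2350)

angular accel α = (0.3600, 0.3289, -0.0250)
ω + α·dt = (-1.1928, 1.0066, -0.6005)
2q̇ = q⊗(0,ω) = (-0.4676654, -1.0002098, 1.1353948, -0.5401364)
q' = normalize(q + ½dt·q⊗(0,ω)) = (0.9451, -0.1600, 0.1612, -0.2350)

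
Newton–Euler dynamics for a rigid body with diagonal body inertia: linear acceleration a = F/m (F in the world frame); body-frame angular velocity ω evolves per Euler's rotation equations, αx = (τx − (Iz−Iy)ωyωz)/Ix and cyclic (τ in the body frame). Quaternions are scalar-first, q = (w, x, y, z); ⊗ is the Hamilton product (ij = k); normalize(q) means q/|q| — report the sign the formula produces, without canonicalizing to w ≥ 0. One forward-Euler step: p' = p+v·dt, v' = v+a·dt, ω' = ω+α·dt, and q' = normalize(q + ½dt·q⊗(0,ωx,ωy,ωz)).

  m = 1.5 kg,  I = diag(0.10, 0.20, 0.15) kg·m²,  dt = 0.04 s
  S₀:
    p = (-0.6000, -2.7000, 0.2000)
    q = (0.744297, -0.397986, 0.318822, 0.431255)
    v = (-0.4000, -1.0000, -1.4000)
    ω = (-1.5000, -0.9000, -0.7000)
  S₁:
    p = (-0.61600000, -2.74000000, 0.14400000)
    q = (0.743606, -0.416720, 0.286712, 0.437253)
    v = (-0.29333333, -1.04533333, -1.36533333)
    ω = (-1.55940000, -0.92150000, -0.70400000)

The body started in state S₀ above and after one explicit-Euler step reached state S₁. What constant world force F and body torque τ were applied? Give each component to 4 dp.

F = (4.0000, -1.7000, 1.3000)
τ = (-0.1800, -0.1600, 0.1200)

Δω = ω₁−ω₀ = (-0.05940000, -0.02150000, -0.00400000)
ω₀×(Iω₀) = (-0.0315, -0.0525, 0.1350)
applied torque τ = (-0.1800, -0.1600, 0.1200)
Δv = v₁−v₀ = (0.10666667, -0.04533333, 0.03466667)
applied force F = (4.0000, -1.7000, 1.3000)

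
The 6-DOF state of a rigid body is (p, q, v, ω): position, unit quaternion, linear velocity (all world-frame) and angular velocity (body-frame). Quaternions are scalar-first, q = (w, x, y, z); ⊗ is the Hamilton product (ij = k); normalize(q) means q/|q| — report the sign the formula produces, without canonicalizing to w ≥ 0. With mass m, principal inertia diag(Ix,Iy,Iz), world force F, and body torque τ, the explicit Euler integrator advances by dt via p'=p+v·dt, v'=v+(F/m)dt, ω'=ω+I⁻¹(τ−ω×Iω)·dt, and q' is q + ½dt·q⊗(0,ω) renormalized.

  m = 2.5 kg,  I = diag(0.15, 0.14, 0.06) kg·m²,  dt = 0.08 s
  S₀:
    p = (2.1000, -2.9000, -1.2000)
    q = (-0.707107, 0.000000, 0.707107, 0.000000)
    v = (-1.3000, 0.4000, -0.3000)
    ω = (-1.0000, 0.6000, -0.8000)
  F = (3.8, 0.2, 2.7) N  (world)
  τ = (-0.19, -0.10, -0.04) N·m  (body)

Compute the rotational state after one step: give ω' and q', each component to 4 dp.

gyro term ω×Iω = (0.0384, 0.0720, 0.0060)
(τ − ω×Iω)/I = (-1.5227, -1.2286, -0.7667)
new body rate ω' = (-1.1218, 0.5017, -0.8613)
Hamilton product q⊗(0,ω) = (-0.4242642, 0.1414214, -0.4242642, 1.2727926)
q + ½dt·q⊗(0,ω), renormalized = (-0.7229, 0.0056, 0.6890, 0.0508)

ω' = (-1.1218, 0.5017, -0.8613)
q' = (-0.7229, 0.0056, 0.6890, 0.0508)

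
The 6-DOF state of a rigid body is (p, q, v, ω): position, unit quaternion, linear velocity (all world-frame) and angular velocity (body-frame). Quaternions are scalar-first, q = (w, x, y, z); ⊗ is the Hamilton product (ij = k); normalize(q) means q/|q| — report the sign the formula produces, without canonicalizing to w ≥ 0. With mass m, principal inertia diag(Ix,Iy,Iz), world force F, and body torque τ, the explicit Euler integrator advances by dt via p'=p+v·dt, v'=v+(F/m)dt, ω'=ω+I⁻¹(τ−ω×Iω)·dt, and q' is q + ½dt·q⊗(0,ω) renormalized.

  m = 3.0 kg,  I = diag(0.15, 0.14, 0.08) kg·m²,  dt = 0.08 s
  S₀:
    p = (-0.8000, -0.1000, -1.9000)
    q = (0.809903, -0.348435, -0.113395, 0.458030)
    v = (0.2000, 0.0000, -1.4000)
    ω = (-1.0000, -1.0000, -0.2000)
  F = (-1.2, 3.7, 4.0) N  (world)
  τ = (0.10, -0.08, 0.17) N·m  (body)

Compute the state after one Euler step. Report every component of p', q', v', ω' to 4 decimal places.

new position p' = (-0.7840, -0.1000, -2.0120)
v' = v + a·dt = (0.1680, 0.0987, -1.2933)
gyro term ω×Iω = (-0.0120, 0.0140, -0.0100)
(τ − ω×Iω)/I = (0.7467, -0.6714, 2.2500)
ω' = ω + α·dt = (-0.9403, -1.0537, -0.0200)
Hamilton product q⊗(0,ω) = (-0.3702240, -0.3291940, -1.3376200, 0.0730594)
updated quaternion q' = (0.7938, -0.3610, -0.1666, 0.4602)

p' = (-0.7840, -0.1000, -2.0120)
q' = (0.7938, -0.3610, -0.1666, 0.4602)
v' = (0.1680, 0.0987, -1.2933)
ω' = (-0.9403, -1.0537, -0.0200)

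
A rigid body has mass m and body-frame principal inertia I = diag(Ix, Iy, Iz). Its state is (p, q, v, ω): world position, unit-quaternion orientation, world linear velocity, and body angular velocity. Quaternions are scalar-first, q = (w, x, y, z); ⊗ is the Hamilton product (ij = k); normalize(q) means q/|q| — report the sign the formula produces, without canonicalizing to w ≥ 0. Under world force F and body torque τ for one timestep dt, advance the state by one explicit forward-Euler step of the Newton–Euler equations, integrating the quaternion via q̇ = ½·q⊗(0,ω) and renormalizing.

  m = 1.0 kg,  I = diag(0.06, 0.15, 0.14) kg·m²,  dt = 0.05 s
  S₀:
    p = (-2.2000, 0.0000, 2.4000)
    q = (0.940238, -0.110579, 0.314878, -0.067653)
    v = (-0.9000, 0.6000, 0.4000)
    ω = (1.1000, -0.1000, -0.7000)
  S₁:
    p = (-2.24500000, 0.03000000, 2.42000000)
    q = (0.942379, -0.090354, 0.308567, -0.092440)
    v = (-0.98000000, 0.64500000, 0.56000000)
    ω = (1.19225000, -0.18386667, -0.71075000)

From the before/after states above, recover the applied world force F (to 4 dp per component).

v₁ − v₀ = (-0.08000000, 0.04500000, 0.16000000)
m·(v₁−v₀)/dt = (-1.6000, 0.9000, 3.2000)

F = (-1.6000, 0.9000, 3.2000)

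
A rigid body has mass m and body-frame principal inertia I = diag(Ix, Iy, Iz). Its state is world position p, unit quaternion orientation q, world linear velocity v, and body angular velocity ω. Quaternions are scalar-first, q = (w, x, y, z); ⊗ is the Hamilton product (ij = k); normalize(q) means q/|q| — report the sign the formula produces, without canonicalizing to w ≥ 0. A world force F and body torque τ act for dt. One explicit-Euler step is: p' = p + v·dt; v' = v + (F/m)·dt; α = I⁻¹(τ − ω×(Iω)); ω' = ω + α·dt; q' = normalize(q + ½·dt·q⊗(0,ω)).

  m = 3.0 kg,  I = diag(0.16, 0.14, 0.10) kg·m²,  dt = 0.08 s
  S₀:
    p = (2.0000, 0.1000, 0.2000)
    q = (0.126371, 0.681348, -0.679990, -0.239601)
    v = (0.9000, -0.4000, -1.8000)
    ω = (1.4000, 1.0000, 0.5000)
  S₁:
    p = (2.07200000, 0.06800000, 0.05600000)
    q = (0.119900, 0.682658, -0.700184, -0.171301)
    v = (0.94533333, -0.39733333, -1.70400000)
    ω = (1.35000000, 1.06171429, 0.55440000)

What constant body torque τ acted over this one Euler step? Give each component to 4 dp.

τ = (-0.1200, 0.1500, 0.0400)

rate change Δω = (-0.05000000, 0.06171429, 0.05440000)
applied torque τ = (-0.1200, 0.1500, 0.0400)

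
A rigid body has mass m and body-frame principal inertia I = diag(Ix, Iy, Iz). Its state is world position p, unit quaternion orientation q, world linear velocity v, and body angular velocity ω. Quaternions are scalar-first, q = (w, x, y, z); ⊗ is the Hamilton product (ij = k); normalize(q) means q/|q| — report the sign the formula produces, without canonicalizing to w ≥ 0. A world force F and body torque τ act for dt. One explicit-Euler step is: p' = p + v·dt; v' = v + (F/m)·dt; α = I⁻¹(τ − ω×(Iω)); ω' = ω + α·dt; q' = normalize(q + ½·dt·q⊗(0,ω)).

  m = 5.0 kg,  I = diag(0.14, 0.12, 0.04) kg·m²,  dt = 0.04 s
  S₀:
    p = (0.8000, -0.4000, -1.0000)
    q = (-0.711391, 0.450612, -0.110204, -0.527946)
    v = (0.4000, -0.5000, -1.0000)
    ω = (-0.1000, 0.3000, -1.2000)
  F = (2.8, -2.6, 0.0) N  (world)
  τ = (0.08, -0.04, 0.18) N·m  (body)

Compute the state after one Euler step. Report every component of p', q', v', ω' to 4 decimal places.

p' = (0.8160, -0.4200, -1.0400)
q' = (-0.7223, 0.4577, -0.1026, -0.5082)
v' = (0.4224, -0.5208, -1.0000)
ω' = (-0.0854, 0.2827, -1.0206)

(τ − ω×Iω)/I = (0.3657, -0.4333, 4.4850)
new body rate ω' = (-0.0854, 0.2827, -1.0206)
Hamilton product q⊗(0,ω) = (-0.5554128, 0.3617677, 0.3801117, 0.9778324)
q' = normalize(q + ½dt·q⊗(0,ω)) = (-0.7223, 0.4577, -0.1026, -0.5082)
p' = p + v·dt = (0.8160, -0.4200, -1.0400)
new velocity v' = (0.4224, -0.5208, -1.0000)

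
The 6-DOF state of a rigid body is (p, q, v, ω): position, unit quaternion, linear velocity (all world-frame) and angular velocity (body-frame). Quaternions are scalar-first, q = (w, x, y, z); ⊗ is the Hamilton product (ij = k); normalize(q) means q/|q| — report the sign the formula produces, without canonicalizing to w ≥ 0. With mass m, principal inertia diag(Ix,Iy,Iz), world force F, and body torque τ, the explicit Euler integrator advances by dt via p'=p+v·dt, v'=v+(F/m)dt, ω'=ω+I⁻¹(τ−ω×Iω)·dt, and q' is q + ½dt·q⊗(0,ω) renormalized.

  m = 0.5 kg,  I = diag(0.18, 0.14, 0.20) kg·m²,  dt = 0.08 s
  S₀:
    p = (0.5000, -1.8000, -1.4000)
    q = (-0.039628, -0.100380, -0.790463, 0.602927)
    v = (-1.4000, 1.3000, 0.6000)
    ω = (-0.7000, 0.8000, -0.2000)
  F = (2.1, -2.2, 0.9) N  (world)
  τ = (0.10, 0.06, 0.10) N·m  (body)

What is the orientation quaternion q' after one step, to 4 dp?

q⊗(0,ω) = (0.6826898, -0.2965094, -0.4738273, -0.6257025)
q' = normalize(q + ½dt·q⊗(0,ω)) = (-0.0123, -0.1121, -0.8087, 0.5774)

q' = (-0.0123, -0.1121, -0.8087, 0.5774)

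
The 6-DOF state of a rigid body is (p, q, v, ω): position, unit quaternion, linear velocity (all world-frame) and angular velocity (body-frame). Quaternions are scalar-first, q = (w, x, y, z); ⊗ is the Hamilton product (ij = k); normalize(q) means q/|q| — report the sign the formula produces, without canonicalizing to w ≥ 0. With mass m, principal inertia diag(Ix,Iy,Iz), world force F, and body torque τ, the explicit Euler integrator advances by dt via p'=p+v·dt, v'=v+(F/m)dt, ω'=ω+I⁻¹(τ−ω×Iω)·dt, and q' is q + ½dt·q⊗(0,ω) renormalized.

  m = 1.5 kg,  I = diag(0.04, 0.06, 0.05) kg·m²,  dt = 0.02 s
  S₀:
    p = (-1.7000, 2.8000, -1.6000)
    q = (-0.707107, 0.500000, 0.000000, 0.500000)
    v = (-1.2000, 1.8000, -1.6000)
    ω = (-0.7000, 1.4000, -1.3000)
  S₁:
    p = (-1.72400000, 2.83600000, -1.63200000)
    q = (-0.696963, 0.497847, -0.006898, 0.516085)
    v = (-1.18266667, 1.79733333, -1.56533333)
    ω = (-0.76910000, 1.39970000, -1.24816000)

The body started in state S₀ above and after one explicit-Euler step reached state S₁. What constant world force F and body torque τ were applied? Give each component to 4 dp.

F = (1.3000, -0.2000, 2.6000)
τ = (-0.1200, -0.0100, 0.1100)

ω₁ − ω₀ = (-0.06910000, -0.00030000, 0.05184000)
gyro term ω₀×Iω₀ = (0.0182, -0.0091, -0.0196)
applied torque τ = (-0.1200, -0.0100, 0.1100)
Δv = v₁−v₀ = (0.01733333, -0.00266667, 0.03466667)
F = m·Δv/dt = (1.3000, -0.2000, 2.6000)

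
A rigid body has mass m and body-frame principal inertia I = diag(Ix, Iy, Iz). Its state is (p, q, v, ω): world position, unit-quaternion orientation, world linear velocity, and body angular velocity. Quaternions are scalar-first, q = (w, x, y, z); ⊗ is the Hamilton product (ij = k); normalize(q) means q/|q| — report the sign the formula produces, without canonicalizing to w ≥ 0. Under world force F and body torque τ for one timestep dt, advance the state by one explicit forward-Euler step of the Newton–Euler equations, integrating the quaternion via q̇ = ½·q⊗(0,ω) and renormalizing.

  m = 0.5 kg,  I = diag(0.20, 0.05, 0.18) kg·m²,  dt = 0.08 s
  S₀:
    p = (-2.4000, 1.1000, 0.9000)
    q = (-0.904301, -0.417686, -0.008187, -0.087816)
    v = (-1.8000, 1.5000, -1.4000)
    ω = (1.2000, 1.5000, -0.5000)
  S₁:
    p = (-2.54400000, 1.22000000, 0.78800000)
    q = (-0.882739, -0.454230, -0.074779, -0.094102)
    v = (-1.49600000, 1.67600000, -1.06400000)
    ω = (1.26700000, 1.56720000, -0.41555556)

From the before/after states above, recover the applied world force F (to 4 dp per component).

F = (1.9000, 1.1000, 2.1000)

v₁ − v₀ = (0.30400000, 0.17600000, 0.33600000)
applied force F = (1.9000, 1.1000, 2.1000)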